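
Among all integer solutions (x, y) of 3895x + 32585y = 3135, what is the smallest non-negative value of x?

gcd(3895, 32585) = 95 (Euclid: 32585 = 8·3895 + 1425; 3895 = 2·1425 + 1045; 1425 = 1·1045 + 380; 1045 = 2·380 + 285; 380 = 1·285 + 95; 285 = 3·95 + 0), and 95 | 3135.
Extended Euclid: 3895·(-92) + 32585·(11) = 95. Scale by 33: x₀ = -3036.
General solution x = x₀ + 343t; reducing mod 343 gives x = 51 (and y = -6).

51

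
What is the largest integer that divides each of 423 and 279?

9

Euclid: 423 = 1·279 + 144; 279 = 1·144 + 135; 144 = 1·135 + 9; 135 = 15·9 + 0. Last nonzero remainder: 9.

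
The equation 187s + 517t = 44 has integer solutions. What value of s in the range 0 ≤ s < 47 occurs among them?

Euclid: 517 = 2·187 + 143; 187 = 1·143 + 44; 143 = 3·44 + 11; 44 = 4·11 + 0 → gcd = 11; 44 = 11·4.
Back-substitution yields 187·(-11) + 517·(4) = 11, so one solution is s = -11·4 = -44, t = 4·4 = 16.
Solutions in s differ by 517/11 = 47; the one in [0, 47) is -44 mod 47 = 3.

3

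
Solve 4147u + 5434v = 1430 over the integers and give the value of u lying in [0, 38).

20

Euclid: 5434 = 1·4147 + 1287; 4147 = 3·1287 + 286; 1287 = 4·286 + 143; 286 = 2·143 + 0 → gcd = 143; 1430 = 143·10.
Back-substitution yields 4147·(-17) + 5434·(13) = 143, so one solution is u = -17·10 = -170, v = 13·10 = 130.
Solutions in u differ by 5434/143 = 38; the one in [0, 38) is -170 mod 38 = 20.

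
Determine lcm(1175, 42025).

1175 = 5² · 47; 42025 = 5² · 41²
max exponents: 5² · 41² · 47 = 1975175

1975175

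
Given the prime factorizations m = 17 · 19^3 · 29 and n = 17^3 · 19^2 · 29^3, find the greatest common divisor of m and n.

min exponent per shared prime: 17 · 19^2 · 29 = 177973

177973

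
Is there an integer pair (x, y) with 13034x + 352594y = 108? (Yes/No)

Yes

gcd(13034, 352594): 352594 = 27·13034 + 676; 13034 = 19·676 + 190; 676 = 3·190 + 106; 190 = 1·106 + 84; 106 = 1·84 + 22; 84 = 3·22 + 18; 22 = 1·18 + 4; 18 = 4·4 + 2; 4 = 2·2 + 0 → 2
2 divides 108, so a solution exists.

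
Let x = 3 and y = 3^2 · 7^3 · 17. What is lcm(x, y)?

max exponent per prime: 3^2 · 7^3 · 17 = 52479

52479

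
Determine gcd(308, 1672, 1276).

308 = 2² · 7 · 11; 1672 = 2³ · 11 · 19; 1276 = 2² · 11 · 29
gcd takes min exponent of each prime: 2² · 11 = 44

44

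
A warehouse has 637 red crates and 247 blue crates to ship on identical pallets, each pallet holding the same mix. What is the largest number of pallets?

Euclid: 637 = 2·247 + 143; 247 = 1·143 + 104; 143 = 1·104 + 39; 104 = 2·39 + 26; 39 = 1·26 + 13; 26 = 2·13 + 0. Last nonzero remainder: 13.

13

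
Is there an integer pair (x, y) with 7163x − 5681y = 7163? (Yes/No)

Yes

gcd(7163, 5681): 7163 = 1·5681 + 1482; 5681 = 3·1482 + 1235; 1482 = 1·1235 + 247; 1235 = 5·247 + 0 → 247
247 divides 7163, so a solution exists.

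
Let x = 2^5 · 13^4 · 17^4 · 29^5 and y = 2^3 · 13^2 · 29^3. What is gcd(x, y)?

32973928

min exponent per shared prime: 2^3 · 13^2 · 29^3 = 32973928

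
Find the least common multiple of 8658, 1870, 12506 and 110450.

1162353599550

lcm(8658, 1870) = 8658·1870/gcd = 16190460/2 = 8095230
lcm(8095230, 12506) = 8095230·12506/gcd = 101238946380/962 = 105237990
lcm(105237990, 110450) = 105237990·110450/gcd = 11623535995500/10 = 1162353599550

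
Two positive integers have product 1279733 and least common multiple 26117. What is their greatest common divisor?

gcd·lcm = product, so gcd = 1279733/26117 = 49.

49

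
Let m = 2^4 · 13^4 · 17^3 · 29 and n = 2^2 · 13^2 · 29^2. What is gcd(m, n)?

min exponent per shared prime: 2^2 · 13^2 · 29 = 19604

19604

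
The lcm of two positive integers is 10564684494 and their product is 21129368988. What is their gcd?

2

gcd·lcm = product, so gcd = 21129368988/10564684494 = 2.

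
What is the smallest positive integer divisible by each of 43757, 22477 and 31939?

12430882373

43757 = 7² · 19 · 47; 22477 = 7 · 13² · 19; 31939 = 19 · 41²
lcm takes max exponent of each prime: 7² · 13² · 19 · 41² · 47 = 12430882373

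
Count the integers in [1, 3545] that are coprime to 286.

Prime factors of 286: 2, 11, 13. Count integers ≤ 3545 divisible by none of them.
By inclusion–exclusion: 3545 − ⌊3545/2⌋ − ⌊3545/11⌋ − ⌊3545/13⌋ + ⌊3545/22⌋ + ⌊3545/26⌋ + ⌊3545/143⌋ − ⌊3545/286⌋ = 1488.

1488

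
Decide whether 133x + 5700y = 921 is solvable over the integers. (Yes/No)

gcd(133, 5700): 5700 = 42·133 + 114; 133 = 1·114 + 19; 114 = 6·19 + 0 → 19
19 does not divide 921, so a solution does not exist.

No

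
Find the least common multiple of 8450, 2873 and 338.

lcm(8450, 2873) = 8450·2873/gcd = 24276850/169 = 143650
lcm(143650, 338) = 143650·338/gcd = 48553700/338 = 143650

143650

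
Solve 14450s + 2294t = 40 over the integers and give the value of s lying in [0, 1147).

Euclid: 14450 = 6·2294 + 686; 2294 = 3·686 + 236; 686 = 2·236 + 214; 236 = 1·214 + 22; 214 = 9·22 + 16; 22 = 1·16 + 6; 16 = 2·6 + 4; 6 = 1·4 + 2; 4 = 2·2 + 0 → gcd = 2; 40 = 2·20.
Back-substitution yields 14450·(-418) + 2294·(2633) = 2, so one solution is s = -418·20 = -8360, t = 2633·20 = 52660.
Solutions in s differ by 2294/2 = 1147; the one in [0, 1147) is -8360 mod 1147 = 816.

816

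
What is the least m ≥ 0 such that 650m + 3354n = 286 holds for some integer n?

83

gcd(650, 3354) = 26 (Euclid: 3354 = 5·650 + 104; 650 = 6·104 + 26; 104 = 4·26 + 0), and 26 | 286.
Extended Euclid: 650·(31) + 3354·(-6) = 26. Scale by 11: m₀ = 341.
General solution m = m₀ + 129t; reducing mod 129 gives m = 83 (and n = -16).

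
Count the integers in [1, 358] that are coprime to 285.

285 = 3·5·19. Inclusion–exclusion on these primes:
358 − ⌊358/3⌋ − ⌊358/5⌋ − ⌊358/19⌋ + ⌊358/15⌋ + ⌊358/57⌋ + ⌊358/95⌋ − ⌊358/285⌋ = 181

181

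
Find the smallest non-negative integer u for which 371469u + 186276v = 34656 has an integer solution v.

Euclid: 371469 = 1·186276 + 185193; 186276 = 1·185193 + 1083; 185193 = 171·1083 + 0 → gcd = 1083; 34656 = 1083·32.
Back-substitution yields 371469·(-1) + 186276·(2) = 1083, so one solution is u = -1·32 = -32, v = 2·32 = 64.
Solutions in u differ by 186276/1083 = 172; the one in [0, 172) is -32 mod 172 = 140.

140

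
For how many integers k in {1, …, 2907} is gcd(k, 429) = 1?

429 = 3·11·13. Inclusion–exclusion on these primes:
2907 − ⌊2907/3⌋ − ⌊2907/11⌋ − ⌊2907/13⌋ + ⌊2907/33⌋ + ⌊2907/39⌋ + ⌊2907/143⌋ − ⌊2907/429⌋ = 1627

1627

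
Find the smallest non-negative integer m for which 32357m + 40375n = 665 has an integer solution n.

gcd(32357, 40375) = 19 (Euclid: 40375 = 1·32357 + 8018; 32357 = 4·8018 + 285; 8018 = 28·285 + 38; 285 = 7·38 + 19; 38 = 2·19 + 0), and 19 | 665.
Extended Euclid: 32357·(992) + 40375·(-795) = 19. Scale by 35: m₀ = 34720.
General solution m = m₀ + 2125t; reducing mod 2125 gives m = 720 (and n = -577).

720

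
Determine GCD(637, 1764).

49

Euclid: 1764 = 2·637 + 490; 637 = 1·490 + 147; 490 = 3·147 + 49; 147 = 3·49 + 0. Last nonzero remainder: 49.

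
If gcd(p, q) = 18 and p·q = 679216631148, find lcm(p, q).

37734257286

For any two positive integers, gcd × lcm equals their product. Hence lcm = 679216631148 / 18 = 37734257286.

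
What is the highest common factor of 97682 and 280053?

1

97682 = 2 · 13² · 17²
280053 = 3² · 29² · 37
Common: 1 = 1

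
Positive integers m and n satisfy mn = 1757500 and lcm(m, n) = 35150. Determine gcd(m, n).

gcd·lcm = product, so gcd = 1757500/35150 = 50.

50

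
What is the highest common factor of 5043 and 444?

3

5043 = 3 · 41²
444 = 2² · 3 · 37
Common: 3 = 3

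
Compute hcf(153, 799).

Euclid: 799 = 5·153 + 34; 153 = 4·34 + 17; 34 = 2·17 + 0. Last nonzero remainder: 17.

17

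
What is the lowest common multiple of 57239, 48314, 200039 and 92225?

57239 = 7 · 13 · 17 · 37; 48314 = 2 · 7² · 17 · 29; 200039 = 7 · 17 · 41²; 92225 = 5² · 7 · 17 · 31
lcm takes max exponent of each prime: 2 · 5² · 7² · 13 · 17 · 29 · 31 · 37 · 41² = 30275232519350

30275232519350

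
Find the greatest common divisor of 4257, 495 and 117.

gcd(4257, 495): 4257 = 8·495 + 297; 495 = 1·297 + 198; 297 = 1·198 + 99; 198 = 2·99 + 0 → 99
gcd(99, 117): 117 = 1·99 + 18; 99 = 5·18 + 9; 18 = 2·9 + 0 → 9

9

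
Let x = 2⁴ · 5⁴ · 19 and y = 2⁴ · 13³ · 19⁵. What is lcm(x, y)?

max exponent per prime: 2⁴ · 5⁴ · 13³ · 19⁵ = 54399895030000

54399895030000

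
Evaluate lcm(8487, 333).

gcd first: 8487 = 25·333 + 162; 333 = 2·162 + 9; 162 = 18·9 + 0 → gcd = 9
lcm = 8487·333/gcd = 2826171/9 = 314019

314019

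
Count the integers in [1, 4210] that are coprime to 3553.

Prime factors of 3553: 11, 17, 19. Count integers ≤ 4210 divisible by none of them.
By inclusion–exclusion: 4210 − ⌊4210/11⌋ − ⌊4210/17⌋ − ⌊4210/19⌋ + ⌊4210/187⌋ + ⌊4210/209⌋ + ⌊4210/323⌋ − ⌊4210/3553⌋ = 3414.

3414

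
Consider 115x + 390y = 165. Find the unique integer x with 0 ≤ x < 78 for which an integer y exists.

15

Euclid: 390 = 3·115 + 45; 115 = 2·45 + 25; 45 = 1·25 + 20; 25 = 1·20 + 5; 20 = 4·5 + 0 → gcd = 5; 165 = 5·33.
Back-substitution yields 115·(17) + 390·(-5) = 5, so one solution is x = 17·33 = 561, y = -5·33 = -165.
Solutions in x differ by 390/5 = 78; the one in [0, 78) is 561 mod 78 = 15.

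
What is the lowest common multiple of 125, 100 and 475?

125 = 5³; 100 = 2² · 5²; 475 = 5² · 19
lcm takes max exponent of each prime: 2² · 5³ · 19 = 9500

9500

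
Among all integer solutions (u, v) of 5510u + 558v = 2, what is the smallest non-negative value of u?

gcd(5510, 558) = 2 (Euclid: 5510 = 9·558 + 488; 558 = 1·488 + 70; 488 = 6·70 + 68; 70 = 1·68 + 2; 68 = 34·2 + 0), and 2 | 2.
Extended Euclid: 5510·(-8) + 558·(79) = 2. Scale by 1: u₀ = -8.
General solution u = u₀ + 279t; reducing mod 279 gives u = 271 (and v = -2676).

271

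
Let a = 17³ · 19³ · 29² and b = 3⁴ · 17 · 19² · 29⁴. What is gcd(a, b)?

5161217

min exponent per shared prime: 17 · 19² · 29² = 5161217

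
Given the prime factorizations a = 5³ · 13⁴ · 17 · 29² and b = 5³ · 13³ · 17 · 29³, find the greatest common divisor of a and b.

min exponent per shared prime: 5³ · 13³ · 17 · 29² = 3926313625

3926313625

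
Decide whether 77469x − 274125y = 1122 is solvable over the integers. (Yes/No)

Yes

By Bézout, 77469x − 274125y = 1122 has integer solutions iff gcd(77469, 274125) | 1122.
Euclid: 274125 = 3·77469 + 41718; 77469 = 1·41718 + 35751; 41718 = 1·35751 + 5967; 35751 = 5·5967 + 5916; 5967 = 1·5916 + 51; 5916 = 116·51 + 0. gcd = 51; 1122 mod 51 = 0. Yes.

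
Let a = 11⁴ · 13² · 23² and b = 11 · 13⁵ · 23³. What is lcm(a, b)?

max exponent per prime: 11⁴ · 13⁵ · 23³ = 66141038591771

66141038591771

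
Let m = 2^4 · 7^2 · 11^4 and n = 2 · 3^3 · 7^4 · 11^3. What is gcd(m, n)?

130438

min exponent per shared prime: 2 · 7^2 · 11^3 = 130438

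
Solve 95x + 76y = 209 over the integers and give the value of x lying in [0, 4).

gcd(95, 76) = 19 (Euclid: 95 = 1·76 + 19; 76 = 4·19 + 0), and 19 | 209.
Extended Euclid: 95·(1) + 76·(-1) = 19. Scale by 11: x₀ = 11.
General solution x = x₀ + 4t; reducing mod 4 gives x = 3 (and y = -1).

3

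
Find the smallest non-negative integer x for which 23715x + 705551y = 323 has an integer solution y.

gcd(23715, 705551) = 17 (Euclid: 705551 = 29·23715 + 17816; 23715 = 1·17816 + 5899; 17816 = 3·5899 + 119; 5899 = 49·119 + 68; 119 = 1·68 + 51; 68 = 1·51 + 17; 51 = 3·17 + 0), and 17 | 323.
Extended Euclid: 23715·(11841) + 705551·(-398) = 17. Scale by 19: x₀ = 224979.
General solution x = x₀ + 41503t; reducing mod 41503 gives x = 17464 (and y = -587).

17464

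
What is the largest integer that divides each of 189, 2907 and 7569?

9

189 = 3³ · 7; 2907 = 3² · 17 · 19; 7569 = 3² · 29²
gcd takes min exponent of each prime: 3² = 9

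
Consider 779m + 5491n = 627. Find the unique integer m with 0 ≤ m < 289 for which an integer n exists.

29

Euclid: 5491 = 7·779 + 38; 779 = 20·38 + 19; 38 = 2·19 + 0 → gcd = 19; 627 = 19·33.
Back-substitution yields 779·(141) + 5491·(-20) = 19, so one solution is m = 141·33 = 4653, n = -20·33 = -660.
Solutions in m differ by 5491/19 = 289; the one in [0, 289) is 4653 mod 289 = 29.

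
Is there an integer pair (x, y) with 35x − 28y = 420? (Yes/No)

Yes

By Bézout, 35x − 28y = 420 has integer solutions iff gcd(35, 28) | 420.
Euclid: 35 = 1·28 + 7; 28 = 4·7 + 0. gcd = 7; 420 mod 7 = 0. Yes.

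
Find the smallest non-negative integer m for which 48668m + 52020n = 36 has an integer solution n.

5292

Reduce mod 52020: 48668m ≡ 36 (mod 52020). With g = gcd(48668, 52020) = 4 dividing 36, divide through: 12167m ≡ 9 (mod 13005).
Since gcd(12167, 13005) = 1, m ≡ 9·(12167)⁻¹ ≡ 5292 (mod 13005). Smallest non-negative: 5292.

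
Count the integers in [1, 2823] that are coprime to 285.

1427

285 = 3·5·19. Inclusion–exclusion on these primes:
2823 − ⌊2823/3⌋ − ⌊2823/5⌋ − ⌊2823/19⌋ + ⌊2823/15⌋ + ⌊2823/57⌋ + ⌊2823/95⌋ − ⌊2823/285⌋ = 1427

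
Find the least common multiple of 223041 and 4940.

4460820

223041 = 3 · 7 · 13 · 19 · 43; 4940 = 2² · 5 · 13 · 19
max exponents: 2² · 3 · 5 · 7 · 13 · 19 · 43 = 4460820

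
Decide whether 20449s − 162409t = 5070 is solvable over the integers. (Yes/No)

By Bézout, 20449s − 162409t = 5070 has integer solutions iff gcd(20449, 162409) | 5070.
Euclid: 162409 = 7·20449 + 19266; 20449 = 1·19266 + 1183; 19266 = 16·1183 + 338; 1183 = 3·338 + 169; 338 = 2·169 + 0. gcd = 169; 5070 mod 169 = 0. Yes.

Yes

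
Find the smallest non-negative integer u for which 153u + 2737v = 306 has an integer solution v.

Euclid: 2737 = 17·153 + 136; 153 = 1·136 + 17; 136 = 8·17 + 0 → gcd = 17; 306 = 17·18.
Back-substitution yields 153·(18) + 2737·(-1) = 17, so one solution is u = 18·18 = 324, v = -1·18 = -18.
Solutions in u differ by 2737/17 = 161; the one in [0, 161) is 324 mod 161 = 2.

2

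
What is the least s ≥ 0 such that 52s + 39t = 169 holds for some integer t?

Euclid: 52 = 1·39 + 13; 39 = 3·13 + 0 → gcd = 13; 169 = 13·13.
Back-substitution yields 52·(1) + 39·(-1) = 13, so one solution is s = 1·13 = 13, t = -1·13 = -13.
Solutions in s differ by 39/13 = 3; the one in [0, 3) is 13 mod 3 = 1.

1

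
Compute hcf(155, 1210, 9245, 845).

5

gcd(155, 1210): 1210 = 7·155 + 125; 155 = 1·125 + 30; 125 = 4·30 + 5; 30 = 6·5 + 0 → 5
gcd(5, 9245): 9245 = 1849·5 + 0 → 5
gcd(5, 845): 845 = 169·5 + 0 → 5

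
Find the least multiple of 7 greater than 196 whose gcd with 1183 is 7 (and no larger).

1183 = 7·169. Any t with gcd(t, 1183) = 7 is a multiple of 7, say 7s, with s coprime to 169.
Need s > 196/7, so s ≥ 29. First s ≥ 29 with gcd(s, 169) = 1 is s = 29. Thus t = 7·29 = 203.

203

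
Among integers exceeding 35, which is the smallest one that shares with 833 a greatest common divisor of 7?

gcd(a, 833) = 7 forces 7 | a; write a = 7s. Then gcd(7s, 7·119) = 7·gcd(s, 119), so need gcd(s, 119) = 1.
7s > 35 gives s ≥ 6. The least s ≥ 6 coprime to 119 is 6, so a = 7·6 = 42.

42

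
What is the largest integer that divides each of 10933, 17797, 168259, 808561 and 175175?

13

10933 = 13 · 29²; 17797 = 13 · 37²; 168259 = 7 · 13 · 43²; 808561 = 13 · 37 · 41²; 175175 = 5² · 7² · 11 · 13
gcd takes min exponent of each prime: 13 = 13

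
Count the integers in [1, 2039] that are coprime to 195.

Prime factors of 195: 3, 5, 13. Count integers ≤ 2039 divisible by none of them.
By inclusion–exclusion: 2039 − ⌊2039/3⌋ − ⌊2039/5⌋ − ⌊2039/13⌋ + ⌊2039/15⌋ + ⌊2039/39⌋ + ⌊2039/65⌋ − ⌊2039/195⌋ = 1005.

1005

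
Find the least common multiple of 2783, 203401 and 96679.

2783 = 11² · 23; 203401 = 11² · 41²; 96679 = 11² · 17 · 47
lcm takes max exponent of each prime: 11² · 17 · 23 · 41² · 47 = 3737900177

3737900177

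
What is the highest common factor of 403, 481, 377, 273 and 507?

13

gcd(403, 481): 481 = 1·403 + 78; 403 = 5·78 + 13; 78 = 6·13 + 0 → 13
gcd(13, 377): 377 = 29·13 + 0 → 13
gcd(13, 273): 273 = 21·13 + 0 → 13
gcd(13, 507): 507 = 39·13 + 0 → 13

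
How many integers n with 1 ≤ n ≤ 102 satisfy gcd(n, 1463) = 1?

75

Prime factors of 1463: 7, 11, 19. Count integers ≤ 102 divisible by none of them.
By inclusion–exclusion: 102 − ⌊102/7⌋ − ⌊102/11⌋ − ⌊102/19⌋ + ⌊102/77⌋ + ⌊102/133⌋ + ⌊102/209⌋ − ⌊102/1463⌋ = 75.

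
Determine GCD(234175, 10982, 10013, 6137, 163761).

323

gcd(234175, 10982): 234175 = 21·10982 + 3553; 10982 = 3·3553 + 323; 3553 = 11·323 + 0 → 323
gcd(323, 10013): 10013 = 31·323 + 0 → 323
gcd(323, 6137): 6137 = 19·323 + 0 → 323
gcd(323, 163761): 163761 = 507·323 + 0 → 323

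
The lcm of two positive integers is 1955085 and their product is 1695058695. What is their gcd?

867

From gcd × lcm = mn: gcd = 1695058695 / 1955085 = 867.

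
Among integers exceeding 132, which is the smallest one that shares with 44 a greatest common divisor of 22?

154

gcd(k, 44) = 22 forces 22 | k; write k = 22s. Then gcd(22s, 22·2) = 22·gcd(s, 2), so need gcd(s, 2) = 1.
22s > 132 gives s ≥ 7. The least s ≥ 7 coprime to 2 is 7, so k = 22·7 = 154.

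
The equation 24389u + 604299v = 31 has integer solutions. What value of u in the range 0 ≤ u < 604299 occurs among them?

313064

Euclid: 604299 = 24·24389 + 18963; 24389 = 1·18963 + 5426; 18963 = 3·5426 + 2685; 5426 = 2·2685 + 56; 2685 = 47·56 + 53; 56 = 1·53 + 3; 53 = 17·3 + 2; 3 = 1·2 + 1; 2 = 2·1 + 0 → gcd = 1; 31 = 1·31.
Back-substitution yields 24389·(205034) + 604299·(-8275) = 1, so one solution is u = 205034·31 = 6356054, v = -8275·31 = -256525.
Solutions in u differ by 604299/1 = 604299; the one in [0, 604299) is 6356054 mod 604299 = 313064.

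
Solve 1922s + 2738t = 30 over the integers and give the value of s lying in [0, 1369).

Euclid: 2738 = 1·1922 + 816; 1922 = 2·816 + 290; 816 = 2·290 + 236; 290 = 1·236 + 54; 236 = 4·54 + 20; 54 = 2·20 + 14; 20 = 1·14 + 6; 14 = 2·6 + 2; 6 = 3·2 + 0 → gcd = 2; 30 = 2·15.
Back-substitution yields 1922·(406) + 2738·(-285) = 2, so one solution is s = 406·15 = 6090, t = -285·15 = -4275.
Solutions in s differ by 2738/2 = 1369; the one in [0, 1369) is 6090 mod 1369 = 614.

614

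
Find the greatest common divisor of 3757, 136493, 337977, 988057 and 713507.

17

gcd(3757, 136493): 136493 = 36·3757 + 1241; 3757 = 3·1241 + 34; 1241 = 36·34 + 17; 34 = 2·17 + 0 → 17
gcd(17, 337977): 337977 = 19881·17 + 0 → 17
gcd(17, 988057): 988057 = 58121·17 + 0 → 17
gcd(17, 713507): 713507 = 41971·17 + 0 → 17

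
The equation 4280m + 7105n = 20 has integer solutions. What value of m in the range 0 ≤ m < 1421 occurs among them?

1255

Reduce mod 7105: 4280m ≡ 20 (mod 7105). With g = gcd(4280, 7105) = 5 dividing 20, divide through: 856m ≡ 4 (mod 1421).
Since gcd(856, 1421) = 1, m ≡ 4·(856)⁻¹ ≡ 1255 (mod 1421). Smallest non-negative: 1255.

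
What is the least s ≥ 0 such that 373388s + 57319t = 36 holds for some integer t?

gcd(373388, 57319) = 1 (Euclid: 373388 = 6·57319 + 29474; 57319 = 1·29474 + 27845; 29474 = 1·27845 + 1629; 27845 = 17·1629 + 152; 1629 = 10·152 + 109; 152 = 1·109 + 43; 109 = 2·43 + 23; 43 = 1·23 + 20; 23 = 1·20 + 3; 20 = 6·3 + 2; 3 = 1·2 + 1; 2 = 2·1 + 0), and 1 | 36.
Extended Euclid: 373388·(19986) + 57319·(-130193) = 1. Scale by 36: s₀ = 719496.
General solution s = s₀ + 57319k; reducing mod 57319 gives s = 31668 (and t = -206292).

31668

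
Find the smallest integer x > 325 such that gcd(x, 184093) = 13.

338

184093 = 13·14161. Any x with gcd(x, 184093) = 13 is a multiple of 13, say 13s, with s coprime to 14161.
Need s > 325/13, so s ≥ 26. First s ≥ 26 with gcd(s, 14161) = 1 is s = 26. Thus x = 13·26 = 338.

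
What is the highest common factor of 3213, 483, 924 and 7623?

gcd(3213, 483): 3213 = 6·483 + 315; 483 = 1·315 + 168; 315 = 1·168 + 147; 168 = 1·147 + 21; 147 = 7·21 + 0 → 21
gcd(21, 924): 924 = 44·21 + 0 → 21
gcd(21, 7623): 7623 = 363·21 + 0 → 21

21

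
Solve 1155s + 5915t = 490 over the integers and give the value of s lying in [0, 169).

Euclid: 5915 = 5·1155 + 140; 1155 = 8·140 + 35; 140 = 4·35 + 0 → gcd = 35; 490 = 35·14.
Back-substitution yields 1155·(41) + 5915·(-8) = 35, so one solution is s = 41·14 = 574, t = -8·14 = -112.
Solutions in s differ by 5915/35 = 169; the one in [0, 169) is 574 mod 169 = 67.

67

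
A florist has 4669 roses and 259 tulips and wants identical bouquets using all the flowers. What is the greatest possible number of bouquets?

7

4669 = 7 · 23 · 29
259 = 7 · 37
Common: 7 = 7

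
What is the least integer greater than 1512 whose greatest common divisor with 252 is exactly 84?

1596

Multiples of 84 above 1512: 84·19, 84·20, … . Need the cofactor coprime to 252/84 = 3.
Checking s = 19, 20, … the first with gcd(s, 3) = 1 is s = 19, giving 1596.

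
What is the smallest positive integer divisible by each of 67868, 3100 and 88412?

67868 = 2² · 19² · 47; 3100 = 2² · 5² · 31; 88412 = 2² · 23 · 31²
lcm takes max exponent of each prime: 2² · 5² · 19² · 23 · 31² · 47 = 37502160100

37502160100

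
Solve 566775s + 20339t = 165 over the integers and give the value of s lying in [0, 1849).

gcd(566775, 20339) = 11 (Euclid: 566775 = 27·20339 + 17622; 20339 = 1·17622 + 2717; 17622 = 6·2717 + 1320; 2717 = 2·1320 + 77; 1320 = 17·77 + 11; 77 = 7·11 + 0), and 11 | 165.
Extended Euclid: 566775·(262) + 20339·(-7301) = 11. Scale by 15: s₀ = 3930.
General solution s = s₀ + 1849k; reducing mod 1849 gives s = 232 (and t = -6465).

232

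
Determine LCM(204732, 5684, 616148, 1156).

lcm(204732, 5684) = 204732·5684/gcd = 1163696688/4 = 290924172
lcm(290924172, 616148) = 290924172·616148/gcd = 179252346729456/4 = 44813086682364
lcm(44813086682364, 1156) = 44813086682364·1156/gcd = 51803928204812784/1156 = 44813086682364

44813086682364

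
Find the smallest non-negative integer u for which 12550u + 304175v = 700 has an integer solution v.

5720

gcd(12550, 304175) = 25 (Euclid: 304175 = 24·12550 + 2975; 12550 = 4·2975 + 650; 2975 = 4·650 + 375; 650 = 1·375 + 275; 375 = 1·275 + 100; 275 = 2·100 + 75; 100 = 1·75 + 25; 75 = 3·25 + 0), and 25 | 700.
Extended Euclid: 12550·(-3272) + 304175·(135) = 25. Scale by 28: u₀ = -91616.
General solution u = u₀ + 12167t; reducing mod 12167 gives u = 5720 (and v = -236).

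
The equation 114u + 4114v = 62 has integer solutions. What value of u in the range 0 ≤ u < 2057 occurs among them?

Reduce mod 4114: 114u ≡ 62 (mod 4114). With g = gcd(114, 4114) = 2 dividing 62, divide through: 57u ≡ 31 (mod 2057).
Since gcd(57, 2057) = 1, u ≡ 31·(57)⁻¹ ≡ 1011 (mod 2057). Smallest non-negative: 1011.

1011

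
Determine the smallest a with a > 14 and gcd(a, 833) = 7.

21

833 = 7·119. Any a with gcd(a, 833) = 7 is a multiple of 7, say 7s, with s coprime to 119.
Need s > 14/7, so s ≥ 3. First s ≥ 3 with gcd(s, 119) = 1 is s = 3. Thus a = 7·3 = 21.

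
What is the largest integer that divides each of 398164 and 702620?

76

398164 = 2² · 13² · 19 · 31
702620 = 2² · 5 · 19 · 43²
Common: 2² · 19 = 76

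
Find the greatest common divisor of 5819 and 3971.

11

5819 = 11 · 23²
3971 = 11 · 19²
Common: 11 = 11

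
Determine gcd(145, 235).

5

Euclid: 235 = 1·145 + 90; 145 = 1·90 + 55; 90 = 1·55 + 35; 55 = 1·35 + 20; 35 = 1·20 + 15; 20 = 1·15 + 5; 15 = 3·5 + 0. Last nonzero remainder: 5.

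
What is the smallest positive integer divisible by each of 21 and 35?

105

21 = 3 · 7; 35 = 5 · 7
max exponents: 3 · 5 · 7 = 105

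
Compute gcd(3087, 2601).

3087 = 3² · 7³
2601 = 3² · 17²
Common: 3² = 9

9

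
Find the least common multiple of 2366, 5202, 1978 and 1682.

2366 = 2 · 7 · 13²; 5202 = 2 · 3² · 17²; 1978 = 2 · 23 · 43; 1682 = 2 · 29²
lcm takes max exponent of each prime: 2 · 3² · 7 · 13² · 17² · 23 · 29² · 43 = 5118555066534

5118555066534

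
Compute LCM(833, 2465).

120785

833 = 7² · 17; 2465 = 5 · 17 · 29
max exponents: 5 · 7² · 17 · 29 = 120785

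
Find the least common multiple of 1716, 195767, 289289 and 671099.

lcm(1716, 195767) = 1716·195767/gcd = 335936172/143 = 2349204
lcm(2349204, 289289) = 2349204·289289/gcd = 679598875956/143 = 4752439692
lcm(4752439692, 671099) = 4752439692·671099/gcd = 3189357524861508/143 = 22303199474556

22303199474556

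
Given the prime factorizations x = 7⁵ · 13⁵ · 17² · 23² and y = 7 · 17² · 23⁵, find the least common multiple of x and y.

11607641444490277277

max exponent per prime: 7⁵ · 13⁵ · 17² · 23⁵ = 11607641444490277277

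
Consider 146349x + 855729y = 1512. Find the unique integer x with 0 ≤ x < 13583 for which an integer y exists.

13086

Euclid: 855729 = 5·146349 + 123984; 146349 = 1·123984 + 22365; 123984 = 5·22365 + 12159; 22365 = 1·12159 + 10206; 12159 = 1·10206 + 1953; 10206 = 5·1953 + 441; 1953 = 4·441 + 189; 441 = 2·189 + 63; 189 = 3·63 + 0 → gcd = 63; 1512 = 63·24.
Back-substitution yields 146349·(3941) + 855729·(-674) = 63, so one solution is x = 3941·24 = 94584, y = -674·24 = -16176.
Solutions in x differ by 855729/63 = 13583; the one in [0, 13583) is 94584 mod 13583 = 13086.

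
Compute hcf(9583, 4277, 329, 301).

7

9583 = 7 · 37²; 4277 = 7 · 13 · 47; 329 = 7 · 47; 301 = 7 · 43
gcd takes min exponent of each prime: 7 = 7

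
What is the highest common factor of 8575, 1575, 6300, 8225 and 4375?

8575 = 5² · 7³; 1575 = 3² · 5² · 7; 6300 = 2² · 3² · 5² · 7; 8225 = 5² · 7 · 47; 4375 = 5⁴ · 7
gcd takes min exponent of each prime: 5² · 7 = 175

175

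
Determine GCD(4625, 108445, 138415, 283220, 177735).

5

gcd(4625, 108445): 108445 = 23·4625 + 2070; 4625 = 2·2070 + 485; 2070 = 4·485 + 130; 485 = 3·130 + 95; 130 = 1·95 + 35; 95 = 2·35 + 25; 35 = 1·25 + 10; 25 = 2·10 + 5; 10 = 2·5 + 0 → 5
gcd(5, 138415): 138415 = 27683·5 + 0 → 5
gcd(5, 283220): 283220 = 56644·5 + 0 → 5
gcd(5, 177735): 177735 = 35547·5 + 0 → 5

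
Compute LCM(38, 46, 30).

13110

38 = 2 · 19; 46 = 2 · 23; 30 = 2 · 3 · 5
lcm takes max exponent of each prime: 2 · 3 · 5 · 19 · 23 = 13110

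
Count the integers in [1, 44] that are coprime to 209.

Prime factors of 209: 11, 19. Count integers ≤ 44 divisible by none of them.
By inclusion–exclusion: 44 − ⌊44/11⌋ − ⌊44/19⌋ + ⌊44/209⌋ = 38.

38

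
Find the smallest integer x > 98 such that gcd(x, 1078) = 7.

105

gcd(x, 1078) = 7 forces 7 | x; write x = 7s. Then gcd(7s, 7·154) = 7·gcd(s, 154), so need gcd(s, 154) = 1.
7s > 98 gives s ≥ 15. The least s ≥ 15 coprime to 154 is 15, so x = 7·15 = 105.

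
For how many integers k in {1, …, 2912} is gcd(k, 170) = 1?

1096

Prime factors of 170: 2, 5, 17. Count integers ≤ 2912 divisible by none of them.
By inclusion–exclusion: 2912 − ⌊2912/2⌋ − ⌊2912/5⌋ − ⌊2912/17⌋ + ⌊2912/10⌋ + ⌊2912/34⌋ + ⌊2912/85⌋ − ⌊2912/170⌋ = 1096.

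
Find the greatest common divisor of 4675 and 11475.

425

Euclid: 11475 = 2·4675 + 2125; 4675 = 2·2125 + 425; 2125 = 5·425 + 0. Last nonzero remainder: 425.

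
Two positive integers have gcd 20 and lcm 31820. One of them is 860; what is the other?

Using ab = gcd(a,b)·lcm(a,b) = 20·31820 = 636400, we get b = 636400/860 = 740.

740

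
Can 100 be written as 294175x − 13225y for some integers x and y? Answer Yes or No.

gcd(294175, 13225): 294175 = 22·13225 + 3225; 13225 = 4·3225 + 325; 3225 = 9·325 + 300; 325 = 1·300 + 25; 300 = 12·25 + 0 → 25
25 divides 100, so a solution exists.

Yes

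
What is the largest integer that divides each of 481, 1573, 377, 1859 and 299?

481 = 13 · 37; 1573 = 11² · 13; 377 = 13 · 29; 1859 = 11 · 13²; 299 = 13 · 23
gcd takes min exponent of each prime: 13 = 13

13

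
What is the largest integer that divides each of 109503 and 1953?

9

109503 = 3² · 23³
1953 = 3² · 7 · 31
Common: 3² = 9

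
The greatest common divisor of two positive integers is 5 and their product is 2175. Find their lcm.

For any two positive integers, gcd × lcm equals their product. Hence lcm = 2175 / 5 = 435.

435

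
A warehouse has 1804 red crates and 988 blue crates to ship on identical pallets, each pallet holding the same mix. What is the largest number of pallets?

4

Euclid: 1804 = 1·988 + 816; 988 = 1·816 + 172; 816 = 4·172 + 128; 172 = 1·128 + 44; 128 = 2·44 + 40; 44 = 1·40 + 4; 40 = 10·4 + 0. Last nonzero remainder: 4.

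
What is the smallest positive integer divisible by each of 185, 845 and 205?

185 = 5 · 37; 845 = 5 · 13²; 205 = 5 · 41
lcm takes max exponent of each prime: 5 · 13² · 37 · 41 = 1281865

1281865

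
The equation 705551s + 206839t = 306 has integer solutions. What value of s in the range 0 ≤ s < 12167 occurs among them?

1620

Reduce mod 206839: 705551s ≡ 306 (mod 206839). With g = gcd(705551, 206839) = 17 dividing 306, divide through: 41503s ≡ 18 (mod 12167).
Since gcd(41503, 12167) = 1, s ≡ 18·(41503)⁻¹ ≡ 1620 (mod 12167). Smallest non-negative: 1620.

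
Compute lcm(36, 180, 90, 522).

36 = 2² · 3²; 180 = 2² · 3² · 5; 90 = 2 · 3² · 5; 522 = 2 · 3² · 29
lcm takes max exponent of each prime: 2² · 3² · 5 · 29 = 5220

5220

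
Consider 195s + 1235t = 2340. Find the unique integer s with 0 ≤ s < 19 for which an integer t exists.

Reduce mod 1235: 195s ≡ 2340 (mod 1235). With g = gcd(195, 1235) = 65 dividing 2340, divide through: 3s ≡ 36 (mod 19).
Since gcd(3, 19) = 1, s ≡ 36·(3)⁻¹ ≡ 12 (mod 19). Smallest non-negative: 12.

12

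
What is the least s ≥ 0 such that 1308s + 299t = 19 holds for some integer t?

147

Reduce mod 299: 1308s ≡ 19 (mod 299). With g = gcd(1308, 299) = 1 dividing 19, divide through: 1308s ≡ 19 (mod 299).
Since gcd(1308, 299) = 1, s ≡ 19·(1308)⁻¹ ≡ 147 (mod 299). Smallest non-negative: 147.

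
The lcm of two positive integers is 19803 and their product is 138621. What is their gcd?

7

From gcd × lcm = uv: gcd = 138621 / 19803 = 7.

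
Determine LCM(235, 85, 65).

51935

235 = 5 · 47; 85 = 5 · 17; 65 = 5 · 13
lcm takes max exponent of each prime: 5 · 13 · 17 · 47 = 51935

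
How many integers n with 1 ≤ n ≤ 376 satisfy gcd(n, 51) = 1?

236

Prime factors of 51: 3, 17. Count integers ≤ 376 divisible by none of them.
By inclusion–exclusion: 376 − ⌊376/3⌋ − ⌊376/17⌋ + ⌊376/51⌋ = 236.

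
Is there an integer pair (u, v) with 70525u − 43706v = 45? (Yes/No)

By Bézout, 70525u − 43706v = 45 has integer solutions iff gcd(70525, 43706) | 45.
Euclid: 70525 = 1·43706 + 26819; 43706 = 1·26819 + 16887; 26819 = 1·16887 + 9932; 16887 = 1·9932 + 6955; 9932 = 1·6955 + 2977; 6955 = 2·2977 + 1001; 2977 = 2·1001 + 975; 1001 = 1·975 + 26; 975 = 37·26 + 13; 26 = 2·13 + 0. gcd = 13; 45 mod 13 = 6. No.

No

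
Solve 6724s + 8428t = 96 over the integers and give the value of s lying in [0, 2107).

gcd(6724, 8428) = 4 (Euclid: 8428 = 1·6724 + 1704; 6724 = 3·1704 + 1612; 1704 = 1·1612 + 92; 1612 = 17·92 + 48; 92 = 1·48 + 44; 48 = 1·44 + 4; 44 = 11·4 + 0), and 4 | 96.
Extended Euclid: 6724·(183) + 8428·(-146) = 4. Scale by 24: s₀ = 4392.
General solution s = s₀ + 2107k; reducing mod 2107 gives s = 178 (and t = -142).

178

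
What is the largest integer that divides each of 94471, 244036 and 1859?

169

94471 = 13³ · 43; 244036 = 2² · 13² · 19²; 1859 = 11 · 13²
gcd takes min exponent of each prime: 13² = 169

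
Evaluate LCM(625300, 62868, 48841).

16806188100

625300 = 2² · 5² · 13² · 37; 62868 = 2² · 3 · 13² · 31; 48841 = 13² · 17²
lcm takes max exponent of each prime: 2² · 3 · 5² · 13² · 17² · 31 · 37 = 16806188100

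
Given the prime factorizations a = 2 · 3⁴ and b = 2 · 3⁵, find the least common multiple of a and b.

486

max exponent per prime: 2 · 3⁵ = 486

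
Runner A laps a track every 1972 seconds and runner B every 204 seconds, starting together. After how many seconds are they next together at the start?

1972 = 2² · 17 · 29; 204 = 2² · 3 · 17
max exponents: 2² · 3 · 17 · 29 = 5916

5916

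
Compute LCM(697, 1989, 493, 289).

40203657

697 = 17 · 41; 1989 = 3² · 13 · 17; 493 = 17 · 29; 289 = 17²
lcm takes max exponent of each prime: 3² · 13 · 17² · 29 · 41 = 40203657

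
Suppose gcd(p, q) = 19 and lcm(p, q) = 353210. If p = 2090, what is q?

Using pq = gcd(p,q)·lcm(p,q) = 19·353210 = 6710990, we get q = 6710990/2090 = 3211.

3211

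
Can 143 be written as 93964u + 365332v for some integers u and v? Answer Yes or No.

gcd(93964, 365332): 365332 = 3·93964 + 83440; 93964 = 1·83440 + 10524; 83440 = 7·10524 + 9772; 10524 = 1·9772 + 752; 9772 = 12·752 + 748; 752 = 1·748 + 4; 748 = 187·4 + 0 → 4
4 does not divide 143, so a solution does not exist.

No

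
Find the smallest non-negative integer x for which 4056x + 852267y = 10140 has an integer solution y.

843

Reduce mod 852267: 4056x ≡ 10140 (mod 852267). With g = gcd(4056, 852267) = 507 dividing 10140, divide through: 8x ≡ 20 (mod 1681).
Since gcd(8, 1681) = 1, x ≡ 20·(8)⁻¹ ≡ 843 (mod 1681). Smallest non-negative: 843.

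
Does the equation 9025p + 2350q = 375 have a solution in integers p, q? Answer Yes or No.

Yes

By Bézout, 9025p + 2350q = 375 has integer solutions iff gcd(9025, 2350) | 375.
Euclid: 9025 = 3·2350 + 1975; 2350 = 1·1975 + 375; 1975 = 5·375 + 100; 375 = 3·100 + 75; 100 = 1·75 + 25; 75 = 3·25 + 0. gcd = 25; 375 mod 25 = 0. Yes.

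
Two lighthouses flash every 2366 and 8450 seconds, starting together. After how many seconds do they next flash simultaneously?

2366 = 2 · 7 · 13²; 8450 = 2 · 5² · 13²
max exponents: 2 · 5² · 7 · 13² = 59150

59150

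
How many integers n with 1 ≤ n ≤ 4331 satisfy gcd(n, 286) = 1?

1817

286 = 2·11·13. Inclusion–exclusion on these primes:
4331 − ⌊4331/2⌋ − ⌊4331/11⌋ − ⌊4331/13⌋ + ⌊4331/22⌋ + ⌊4331/26⌋ + ⌊4331/143⌋ − ⌊4331/286⌋ = 1817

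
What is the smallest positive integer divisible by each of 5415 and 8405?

9102615

5415 = 3 · 5 · 19²; 8405 = 5 · 41²
max exponents: 3 · 5 · 19² · 41² = 9102615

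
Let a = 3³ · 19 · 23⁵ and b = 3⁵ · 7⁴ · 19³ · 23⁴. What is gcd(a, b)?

143558433

min exponent per shared prime: 3³ · 19 · 23⁴ = 143558433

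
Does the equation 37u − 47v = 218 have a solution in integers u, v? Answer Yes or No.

Yes

gcd(37, 47): 47 = 1·37 + 10; 37 = 3·10 + 7; 10 = 1·7 + 3; 7 = 2·3 + 1; 3 = 3·1 + 0 → 1
1 divides 218, so a solution exists.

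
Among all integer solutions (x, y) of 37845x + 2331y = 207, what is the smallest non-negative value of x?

gcd(37845, 2331) = 9 (Euclid: 37845 = 16·2331 + 549; 2331 = 4·549 + 135; 549 = 4·135 + 9; 135 = 15·9 + 0), and 9 | 207.
Extended Euclid: 37845·(17) + 2331·(-276) = 9. Scale by 23: x₀ = 391.
General solution x = x₀ + 259t; reducing mod 259 gives x = 132 (and y = -2143).

132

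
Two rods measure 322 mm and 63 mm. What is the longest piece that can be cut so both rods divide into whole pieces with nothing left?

Euclid: 322 = 5·63 + 7; 63 = 9·7 + 0. Last nonzero remainder: 7.

7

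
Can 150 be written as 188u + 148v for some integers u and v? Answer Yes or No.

No

By Bézout, 188u + 148v = 150 has integer solutions iff gcd(188, 148) | 150.
Euclid: 188 = 1·148 + 40; 148 = 3·40 + 28; 40 = 1·28 + 12; 28 = 2·12 + 4; 12 = 3·4 + 0. gcd = 4; 150 mod 4 = 2. No.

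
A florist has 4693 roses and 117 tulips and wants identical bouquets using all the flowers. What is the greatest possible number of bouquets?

13

Euclid: 4693 = 40·117 + 13; 117 = 9·13 + 0. Last nonzero remainder: 13.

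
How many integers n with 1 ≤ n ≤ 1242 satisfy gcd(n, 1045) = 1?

Prime factors of 1045: 5, 11, 19. Count integers ≤ 1242 divisible by none of them.
By inclusion–exclusion: 1242 − ⌊1242/5⌋ − ⌊1242/11⌋ − ⌊1242/19⌋ + ⌊1242/55⌋ + ⌊1242/95⌋ + ⌊1242/209⌋ − ⌊1242/1045⌋ = 856.

856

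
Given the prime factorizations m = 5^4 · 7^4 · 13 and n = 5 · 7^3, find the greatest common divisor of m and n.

min exponent per shared prime: 5 · 7^3 = 1715

1715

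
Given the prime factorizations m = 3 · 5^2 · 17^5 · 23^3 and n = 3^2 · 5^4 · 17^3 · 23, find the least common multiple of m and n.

max exponent per prime: 3^2 · 5^4 · 17^5 · 23^3 = 97174125669375

97174125669375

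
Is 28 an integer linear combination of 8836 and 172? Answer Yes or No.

Yes

By Bézout, 8836m + 172n = 28 has integer solutions iff gcd(8836, 172) | 28.
Euclid: 8836 = 51·172 + 64; 172 = 2·64 + 44; 64 = 1·44 + 20; 44 = 2·20 + 4; 20 = 5·4 + 0. gcd = 4; 28 mod 4 = 0. Yes.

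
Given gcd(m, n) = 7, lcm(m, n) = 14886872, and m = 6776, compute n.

Using mn = gcd(m,n)·lcm(m,n) = 7·14886872 = 104208104, we get n = 104208104/6776 = 15379.

15379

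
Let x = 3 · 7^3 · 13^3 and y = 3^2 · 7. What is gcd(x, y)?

min exponent per shared prime: 3 · 7 = 21

21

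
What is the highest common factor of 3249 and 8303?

Euclid: 8303 = 2·3249 + 1805; 3249 = 1·1805 + 1444; 1805 = 1·1444 + 361; 1444 = 4·361 + 0. Last nonzero remainder: 361.

361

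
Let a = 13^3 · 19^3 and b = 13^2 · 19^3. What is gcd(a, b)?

min exponent per shared prime: 13^2 · 19^3 = 1159171

1159171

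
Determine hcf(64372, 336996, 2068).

44

64372 = 2² · 7 · 11² · 19; 336996 = 2² · 3² · 11 · 23 · 37; 2068 = 2² · 11 · 47
gcd takes min exponent of each prime: 2² · 11 = 44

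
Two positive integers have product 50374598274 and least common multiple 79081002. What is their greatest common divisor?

637

From gcd × lcm = ab: gcd = 50374598274 / 79081002 = 637.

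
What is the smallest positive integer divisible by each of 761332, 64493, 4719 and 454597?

27063068604

lcm(761332, 64493) = 761332·64493/gcd = 49100584676/1573 = 31214612
lcm(31214612, 4719) = 31214612·4719/gcd = 147301754028/1573 = 93643836
lcm(93643836, 454597) = 93643836·454597/gcd = 42570206914092/1573 = 27063068604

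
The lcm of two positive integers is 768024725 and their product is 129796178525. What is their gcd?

From gcd × lcm = ab: gcd = 129796178525 / 768024725 = 169.

169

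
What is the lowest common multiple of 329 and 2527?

gcd first: 2527 = 7·329 + 224; 329 = 1·224 + 105; 224 = 2·105 + 14; 105 = 7·14 + 7; 14 = 2·7 + 0 → gcd = 7
lcm = 329·2527/gcd = 831383/7 = 118769

118769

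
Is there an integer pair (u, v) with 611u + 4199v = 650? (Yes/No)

Yes

By Bézout, 611u + 4199v = 650 has integer solutions iff gcd(611, 4199) | 650.
Euclid: 4199 = 6·611 + 533; 611 = 1·533 + 78; 533 = 6·78 + 65; 78 = 1·65 + 13; 65 = 5·13 + 0. gcd = 13; 650 mod 13 = 0. Yes.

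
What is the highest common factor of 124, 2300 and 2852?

4

gcd(124, 2300): 2300 = 18·124 + 68; 124 = 1·68 + 56; 68 = 1·56 + 12; 56 = 4·12 + 8; 12 = 1·8 + 4; 8 = 2·4 + 0 → 4
gcd(4, 2852): 2852 = 713·4 + 0 → 4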